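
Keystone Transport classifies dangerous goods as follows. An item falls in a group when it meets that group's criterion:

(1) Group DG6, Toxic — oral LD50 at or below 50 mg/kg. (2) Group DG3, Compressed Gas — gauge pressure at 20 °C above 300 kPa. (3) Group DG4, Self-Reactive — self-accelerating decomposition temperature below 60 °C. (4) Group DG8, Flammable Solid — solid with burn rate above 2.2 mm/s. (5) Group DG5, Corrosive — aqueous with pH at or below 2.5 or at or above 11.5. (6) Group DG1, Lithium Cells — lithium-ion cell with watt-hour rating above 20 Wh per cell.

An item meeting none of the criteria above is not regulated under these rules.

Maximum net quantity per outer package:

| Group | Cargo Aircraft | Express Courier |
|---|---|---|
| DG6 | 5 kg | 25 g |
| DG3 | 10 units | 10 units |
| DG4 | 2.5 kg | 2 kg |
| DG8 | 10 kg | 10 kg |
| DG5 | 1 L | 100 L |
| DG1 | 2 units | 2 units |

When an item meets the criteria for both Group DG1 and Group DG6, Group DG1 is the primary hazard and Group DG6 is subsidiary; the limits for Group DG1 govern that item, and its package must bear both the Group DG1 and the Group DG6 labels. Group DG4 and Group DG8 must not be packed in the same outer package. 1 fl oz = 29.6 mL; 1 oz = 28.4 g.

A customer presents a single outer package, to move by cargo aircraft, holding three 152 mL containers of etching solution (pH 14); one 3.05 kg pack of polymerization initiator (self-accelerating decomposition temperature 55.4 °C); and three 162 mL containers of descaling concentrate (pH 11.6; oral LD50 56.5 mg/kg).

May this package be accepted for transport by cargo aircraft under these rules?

No

pH 14 meets the Group DG5 criterion (Corrosive), so the etching solution is Group DG5.
Self-accelerating decomposition temperature 55.4 °C meets the Group DG4 criterion (Self-Reactive), so the polymerization initiator is Group DG4.
With pH 11.6 (≥ 11.5), the descaling concentrate falls in Group DG5.
Group DG4 quantity: 3.05 kg.
That exceeds the Group DG4 cargo aircraft limit of 2.5 kg.
Group DG5 net quantity: (three 152 mL containers = 456 mL) + (three 162 mL containers = 486 mL) = 942 mL.
942 mL ≤ 1 L (cargo aircraft limit, Group DG5) — within limit.
The segregation rule (Group DG4 with Group DG8) does not apply to Group DG4 with Group DG5.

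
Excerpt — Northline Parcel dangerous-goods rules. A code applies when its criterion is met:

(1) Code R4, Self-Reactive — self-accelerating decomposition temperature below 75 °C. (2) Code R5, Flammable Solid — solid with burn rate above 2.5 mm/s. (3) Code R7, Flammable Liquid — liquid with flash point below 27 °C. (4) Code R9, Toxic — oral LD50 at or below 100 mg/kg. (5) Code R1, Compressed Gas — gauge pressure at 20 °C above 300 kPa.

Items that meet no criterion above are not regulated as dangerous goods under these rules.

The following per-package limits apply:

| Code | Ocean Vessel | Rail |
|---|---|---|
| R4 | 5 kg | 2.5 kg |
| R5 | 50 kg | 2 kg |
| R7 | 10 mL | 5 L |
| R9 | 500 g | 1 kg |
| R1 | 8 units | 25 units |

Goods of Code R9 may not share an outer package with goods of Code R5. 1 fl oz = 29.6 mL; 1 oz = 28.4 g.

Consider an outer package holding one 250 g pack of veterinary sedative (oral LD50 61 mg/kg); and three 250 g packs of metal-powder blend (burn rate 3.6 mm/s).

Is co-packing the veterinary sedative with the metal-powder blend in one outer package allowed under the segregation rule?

No

With oral LD50 61 mg/kg (≤ 100 mg/kg), the veterinary sedative falls in Code R9.
Burn rate 3.6 mm/s meets the Code R5 criterion (Flammable Solid), so the metal-powder blend is Code R5.
Code R9 and Code R5 may not share an outer package.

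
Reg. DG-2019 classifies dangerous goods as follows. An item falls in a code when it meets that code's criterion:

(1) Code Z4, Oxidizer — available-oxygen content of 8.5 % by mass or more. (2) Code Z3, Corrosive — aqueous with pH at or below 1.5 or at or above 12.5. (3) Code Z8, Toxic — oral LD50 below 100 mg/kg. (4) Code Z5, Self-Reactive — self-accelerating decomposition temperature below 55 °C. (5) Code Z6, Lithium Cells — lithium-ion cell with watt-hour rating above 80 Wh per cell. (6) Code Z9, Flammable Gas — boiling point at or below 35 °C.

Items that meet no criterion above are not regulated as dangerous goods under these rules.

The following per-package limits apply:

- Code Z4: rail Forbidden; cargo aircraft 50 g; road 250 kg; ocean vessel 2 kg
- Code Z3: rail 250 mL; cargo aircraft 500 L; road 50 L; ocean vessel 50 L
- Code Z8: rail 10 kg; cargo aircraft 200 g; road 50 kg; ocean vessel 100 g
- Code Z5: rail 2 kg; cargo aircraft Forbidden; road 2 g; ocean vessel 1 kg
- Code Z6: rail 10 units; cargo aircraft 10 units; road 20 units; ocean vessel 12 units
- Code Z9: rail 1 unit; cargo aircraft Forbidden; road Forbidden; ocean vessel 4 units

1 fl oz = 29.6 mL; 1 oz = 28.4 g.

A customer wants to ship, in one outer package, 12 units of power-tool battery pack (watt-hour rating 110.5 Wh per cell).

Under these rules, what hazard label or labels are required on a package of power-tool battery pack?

Code Z6

The power-tool battery pack has watt-hour rating 110.5 Wh per cell, which is > 80 Wh per cell, so it is Code Z6 (Lithium Cells).
Only the Code Z6 label is required.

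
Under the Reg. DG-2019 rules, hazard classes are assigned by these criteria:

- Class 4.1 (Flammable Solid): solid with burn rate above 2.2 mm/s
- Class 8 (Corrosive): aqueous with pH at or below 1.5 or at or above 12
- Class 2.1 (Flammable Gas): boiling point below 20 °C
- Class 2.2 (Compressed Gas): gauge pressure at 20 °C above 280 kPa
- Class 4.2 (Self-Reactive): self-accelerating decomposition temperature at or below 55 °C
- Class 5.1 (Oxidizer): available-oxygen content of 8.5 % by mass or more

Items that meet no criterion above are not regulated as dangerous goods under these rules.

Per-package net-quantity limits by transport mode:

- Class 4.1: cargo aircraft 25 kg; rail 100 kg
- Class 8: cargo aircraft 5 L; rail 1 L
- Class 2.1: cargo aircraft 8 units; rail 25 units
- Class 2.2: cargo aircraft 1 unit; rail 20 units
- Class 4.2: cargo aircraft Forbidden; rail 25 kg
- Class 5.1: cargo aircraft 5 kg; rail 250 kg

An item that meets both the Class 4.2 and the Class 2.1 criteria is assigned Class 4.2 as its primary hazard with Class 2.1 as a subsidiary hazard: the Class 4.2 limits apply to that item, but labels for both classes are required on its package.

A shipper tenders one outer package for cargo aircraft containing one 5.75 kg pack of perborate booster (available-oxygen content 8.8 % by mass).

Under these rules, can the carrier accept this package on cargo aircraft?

The perborate booster has available-oxygen content 8.8 % by mass, which is ≥ 8.5 % by mass, so it is Class 5.1 (Oxidizer).
Class 5.1 quantity: 5.75 kg.
That exceeds the Class 5.1 cargo aircraft limit of 5 kg.

No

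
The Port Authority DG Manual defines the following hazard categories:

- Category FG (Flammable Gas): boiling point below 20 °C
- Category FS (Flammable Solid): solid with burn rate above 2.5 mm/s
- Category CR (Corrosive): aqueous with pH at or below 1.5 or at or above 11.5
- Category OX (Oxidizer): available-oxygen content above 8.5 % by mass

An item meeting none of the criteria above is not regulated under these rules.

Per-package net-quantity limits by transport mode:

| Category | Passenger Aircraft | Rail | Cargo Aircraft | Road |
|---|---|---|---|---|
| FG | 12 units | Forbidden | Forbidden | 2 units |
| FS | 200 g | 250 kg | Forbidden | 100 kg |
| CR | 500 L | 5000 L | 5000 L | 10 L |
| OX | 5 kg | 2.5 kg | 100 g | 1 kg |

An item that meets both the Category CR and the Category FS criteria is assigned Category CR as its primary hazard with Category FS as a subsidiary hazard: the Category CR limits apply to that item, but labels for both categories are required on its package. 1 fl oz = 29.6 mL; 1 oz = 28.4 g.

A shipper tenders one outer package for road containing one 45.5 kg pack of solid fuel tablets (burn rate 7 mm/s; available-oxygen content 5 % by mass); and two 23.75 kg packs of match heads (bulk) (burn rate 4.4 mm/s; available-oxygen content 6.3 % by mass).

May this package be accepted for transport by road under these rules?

Yes

With burn rate 7 mm/s (> 2.5 mm/s), the solid fuel tablets fall in Category FS.
Match heads (bulk): burn rate 4.4 mm/s > 2.5 mm/s → Category FS (Flammable Solid).
Category FS net quantity: 45.5 kg + (two 23.75 kg packs = 47.5 kg) = 93 kg.
That is within the Category FS road limit of 100 kg.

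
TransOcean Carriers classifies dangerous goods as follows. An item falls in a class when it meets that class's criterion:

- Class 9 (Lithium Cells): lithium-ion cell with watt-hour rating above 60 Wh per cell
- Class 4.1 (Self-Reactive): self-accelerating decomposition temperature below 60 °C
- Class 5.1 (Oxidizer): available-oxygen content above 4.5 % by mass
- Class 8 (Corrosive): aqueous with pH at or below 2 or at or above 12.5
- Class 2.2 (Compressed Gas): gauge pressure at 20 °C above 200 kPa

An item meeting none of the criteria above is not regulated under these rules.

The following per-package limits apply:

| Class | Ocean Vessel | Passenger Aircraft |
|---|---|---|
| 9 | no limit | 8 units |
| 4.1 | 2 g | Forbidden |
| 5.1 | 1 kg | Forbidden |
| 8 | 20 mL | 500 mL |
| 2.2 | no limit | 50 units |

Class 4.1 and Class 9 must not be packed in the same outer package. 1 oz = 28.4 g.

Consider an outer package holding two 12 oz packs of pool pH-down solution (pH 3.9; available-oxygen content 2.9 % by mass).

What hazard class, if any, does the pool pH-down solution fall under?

Not regulated

available-oxygen content 2.9 % by mass is not above 4.5 % by mass, so Class 5.1 does not apply.
pH 3.9 is between 2 and 12.5, so Class 8 does not apply.
No criterion is met, so the item is not regulated.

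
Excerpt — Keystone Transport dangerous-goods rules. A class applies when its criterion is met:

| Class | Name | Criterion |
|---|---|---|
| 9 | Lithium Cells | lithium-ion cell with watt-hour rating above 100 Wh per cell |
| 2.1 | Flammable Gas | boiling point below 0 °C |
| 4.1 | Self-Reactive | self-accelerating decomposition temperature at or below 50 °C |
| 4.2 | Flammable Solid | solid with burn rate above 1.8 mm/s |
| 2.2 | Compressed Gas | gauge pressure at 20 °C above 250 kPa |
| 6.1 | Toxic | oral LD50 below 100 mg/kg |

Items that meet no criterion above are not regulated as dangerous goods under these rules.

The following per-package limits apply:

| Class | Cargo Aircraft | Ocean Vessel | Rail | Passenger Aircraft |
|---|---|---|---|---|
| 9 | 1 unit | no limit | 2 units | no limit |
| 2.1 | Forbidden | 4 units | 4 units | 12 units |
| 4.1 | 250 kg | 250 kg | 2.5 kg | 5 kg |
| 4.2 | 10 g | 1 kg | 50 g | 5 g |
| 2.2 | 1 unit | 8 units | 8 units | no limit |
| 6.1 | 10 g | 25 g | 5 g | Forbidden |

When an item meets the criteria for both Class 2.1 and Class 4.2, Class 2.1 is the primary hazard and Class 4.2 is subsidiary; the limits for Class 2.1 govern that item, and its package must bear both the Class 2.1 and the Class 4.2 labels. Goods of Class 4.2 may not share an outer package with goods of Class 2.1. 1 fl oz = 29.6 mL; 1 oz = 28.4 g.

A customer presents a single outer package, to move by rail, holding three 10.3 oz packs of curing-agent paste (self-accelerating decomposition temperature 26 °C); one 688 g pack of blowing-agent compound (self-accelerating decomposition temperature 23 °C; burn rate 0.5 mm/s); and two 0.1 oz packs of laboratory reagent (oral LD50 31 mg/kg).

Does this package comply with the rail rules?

Self-accelerating decomposition temperature 26 °C meets the Class 4.1 criterion (Self-Reactive), so the curing-agent paste is Class 4.1.
The blowing-agent compound has self-accelerating decomposition temperature 23 °C, which is ≤ 50 °C, so it is Class 4.1 (Self-Reactive).
Laboratory reagent: oral LD50 31 mg/kg < 100 mg/kg → Class 6.1 (Toxic).
Total Class 4.1: (three 10.3 oz packs = 877.56 g) + 688 g = 1565.56 g.
That is within the Class 4.1 rail limit of 2.5 kg.
Class 6.1 quantity: two 0.1 oz packs = 5.68 g.
5.68 g exceeds the rail limit of 5 g for Class 6.1.
The segregation rule (Class 4.2 with Class 2.1) does not apply to Class 4.1 with Class 6.1.

No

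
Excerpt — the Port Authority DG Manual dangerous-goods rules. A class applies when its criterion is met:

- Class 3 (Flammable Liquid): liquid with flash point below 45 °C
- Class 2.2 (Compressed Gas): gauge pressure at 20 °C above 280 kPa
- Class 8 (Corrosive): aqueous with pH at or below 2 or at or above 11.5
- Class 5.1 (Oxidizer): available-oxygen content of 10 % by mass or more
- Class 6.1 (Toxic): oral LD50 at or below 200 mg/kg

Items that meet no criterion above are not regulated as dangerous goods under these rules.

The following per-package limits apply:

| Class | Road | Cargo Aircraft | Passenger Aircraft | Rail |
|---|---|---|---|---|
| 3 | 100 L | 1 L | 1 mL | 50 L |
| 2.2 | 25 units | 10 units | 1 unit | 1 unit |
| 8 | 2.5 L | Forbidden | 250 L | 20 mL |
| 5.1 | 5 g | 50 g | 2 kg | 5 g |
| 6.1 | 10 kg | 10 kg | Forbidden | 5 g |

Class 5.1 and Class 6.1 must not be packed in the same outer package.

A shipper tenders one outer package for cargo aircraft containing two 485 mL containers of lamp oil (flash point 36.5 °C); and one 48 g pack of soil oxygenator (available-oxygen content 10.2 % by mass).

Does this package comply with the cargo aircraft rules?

With flash point 36.5 °C (< 45 °C), the lamp oil falls in Class 3.
Soil oxygenator: available-oxygen content 10.2 % by mass ≥ 10 % by mass → Class 5.1 (Oxidizer).
Class 5.1 quantity: 48 g.
That is within the Class 5.1 cargo aircraft limit of 50 g.
Class 3 quantity: two 485 mL containers = 970 mL.
That is within the Class 3 cargo aircraft limit of 1 L.
The segregation rule (Class 5.1 with Class 6.1) does not apply to Class 5.1 with Class 3.
Every hazard class is within its cargo aircraft limit and no segregation rule is violated.

Yes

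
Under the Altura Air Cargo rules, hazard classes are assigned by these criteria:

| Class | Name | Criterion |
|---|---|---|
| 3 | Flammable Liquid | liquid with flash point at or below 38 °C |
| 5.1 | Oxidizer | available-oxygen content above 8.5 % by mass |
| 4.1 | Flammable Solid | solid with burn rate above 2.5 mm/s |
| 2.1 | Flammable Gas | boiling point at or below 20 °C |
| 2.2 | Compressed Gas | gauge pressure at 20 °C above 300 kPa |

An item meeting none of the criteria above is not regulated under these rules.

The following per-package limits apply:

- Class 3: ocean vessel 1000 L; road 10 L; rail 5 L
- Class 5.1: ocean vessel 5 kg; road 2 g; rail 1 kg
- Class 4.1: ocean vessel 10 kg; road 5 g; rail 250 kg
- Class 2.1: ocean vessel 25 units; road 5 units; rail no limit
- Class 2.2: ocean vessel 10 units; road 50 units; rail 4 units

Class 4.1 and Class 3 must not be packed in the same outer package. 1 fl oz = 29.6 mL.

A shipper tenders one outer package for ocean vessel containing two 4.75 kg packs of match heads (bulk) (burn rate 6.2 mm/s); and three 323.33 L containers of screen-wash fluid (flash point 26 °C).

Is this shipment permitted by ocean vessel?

Burn rate 6.2 mm/s meets the Class 4.1 criterion (Flammable Solid), so the match heads (bulk) are Class 4.1.
With flash point 26 °C (≤ 38 °C), the screen-wash fluid falls in Class 3.
Class 4.1 quantity: two 4.75 kg packs = 9.5 kg.
9.5 kg ≤ 10 kg (ocean vessel limit, Class 4.1) — within limit.
Class 3 quantity: three 323.33 L containers = 969.99 L.
969.99 L ≤ 1000 L (ocean vessel limit, Class 3) — within limit.
Class 4.1 and Class 3 may not share an outer package.

No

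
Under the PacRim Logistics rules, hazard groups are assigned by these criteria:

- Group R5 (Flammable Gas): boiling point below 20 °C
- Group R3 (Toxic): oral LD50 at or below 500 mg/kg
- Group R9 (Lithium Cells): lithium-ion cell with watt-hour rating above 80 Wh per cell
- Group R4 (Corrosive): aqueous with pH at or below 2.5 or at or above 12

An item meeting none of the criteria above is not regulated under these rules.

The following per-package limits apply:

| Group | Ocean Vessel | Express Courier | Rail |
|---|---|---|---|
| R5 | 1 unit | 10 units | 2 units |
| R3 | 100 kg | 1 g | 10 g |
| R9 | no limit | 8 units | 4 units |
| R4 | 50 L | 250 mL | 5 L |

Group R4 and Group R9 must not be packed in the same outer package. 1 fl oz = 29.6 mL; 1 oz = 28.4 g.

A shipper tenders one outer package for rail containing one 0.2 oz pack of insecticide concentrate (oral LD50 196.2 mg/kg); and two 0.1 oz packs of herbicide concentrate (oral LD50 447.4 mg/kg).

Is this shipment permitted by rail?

No

Insecticide concentrate: oral LD50 196.2 mg/kg ≤ 500 mg/kg → Group R3 (Toxic).
The herbicide concentrate has oral LD50 447.4 mg/kg, which is ≤ 500 mg/kg, so it is Group R3 (Toxic).
Group R3 net quantity: (one 0.2 oz pack = 5.68 g) + (two 0.1 oz packs = 5.68 g) = 11.36 g.
11.36 g exceeds the rail limit of 10 g for Group R3.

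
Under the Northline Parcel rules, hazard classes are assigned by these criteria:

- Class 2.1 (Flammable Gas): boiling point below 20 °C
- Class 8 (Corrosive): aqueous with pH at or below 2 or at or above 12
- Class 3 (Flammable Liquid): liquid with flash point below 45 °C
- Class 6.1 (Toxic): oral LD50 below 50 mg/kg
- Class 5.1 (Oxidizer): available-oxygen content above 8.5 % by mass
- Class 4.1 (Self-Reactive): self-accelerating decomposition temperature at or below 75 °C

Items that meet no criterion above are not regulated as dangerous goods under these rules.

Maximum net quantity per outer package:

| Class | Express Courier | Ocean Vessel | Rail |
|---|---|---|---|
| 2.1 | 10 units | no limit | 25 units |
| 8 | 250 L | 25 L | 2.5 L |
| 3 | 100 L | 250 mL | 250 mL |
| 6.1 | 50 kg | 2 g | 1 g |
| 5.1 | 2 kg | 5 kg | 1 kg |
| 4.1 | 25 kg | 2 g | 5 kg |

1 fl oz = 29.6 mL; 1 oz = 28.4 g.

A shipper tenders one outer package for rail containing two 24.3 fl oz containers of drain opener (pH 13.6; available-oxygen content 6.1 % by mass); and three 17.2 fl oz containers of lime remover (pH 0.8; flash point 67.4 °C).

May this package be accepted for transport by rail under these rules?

No

The drain opener has pH 13.6, which is ≥ 12, so it is Class 8 (Corrosive).
pH 0.8 meets the Class 8 criterion (Corrosive), so the lime remover is Class 8.
Total Class 8: (two 24.3 fl oz containers = 1438.56 mL) + (three 17.2 fl oz containers = 1527.36 mL) = 2965.92 mL.
2965.92 mL exceeds the rail limit of 2.5 L for Class 8.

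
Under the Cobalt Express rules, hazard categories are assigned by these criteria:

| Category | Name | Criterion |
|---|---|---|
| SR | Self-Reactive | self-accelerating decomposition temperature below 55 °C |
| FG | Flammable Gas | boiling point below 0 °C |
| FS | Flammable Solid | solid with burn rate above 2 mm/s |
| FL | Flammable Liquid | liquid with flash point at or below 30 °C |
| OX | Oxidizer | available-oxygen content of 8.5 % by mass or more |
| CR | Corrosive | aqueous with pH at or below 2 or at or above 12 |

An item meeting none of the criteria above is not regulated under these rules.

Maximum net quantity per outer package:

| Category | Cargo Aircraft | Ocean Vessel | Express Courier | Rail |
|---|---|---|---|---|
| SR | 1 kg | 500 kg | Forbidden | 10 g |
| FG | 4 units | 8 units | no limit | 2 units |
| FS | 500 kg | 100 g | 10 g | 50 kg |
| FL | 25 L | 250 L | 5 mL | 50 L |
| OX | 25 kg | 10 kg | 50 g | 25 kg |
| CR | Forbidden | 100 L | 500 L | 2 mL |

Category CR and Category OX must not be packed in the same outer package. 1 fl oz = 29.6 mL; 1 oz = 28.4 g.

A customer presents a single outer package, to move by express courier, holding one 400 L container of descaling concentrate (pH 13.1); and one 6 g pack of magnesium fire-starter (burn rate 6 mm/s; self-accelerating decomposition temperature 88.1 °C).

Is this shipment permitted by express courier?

Descaling concentrate: pH 13.1 ≥ 12 → Category CR (Corrosive).
Burn rate 6 mm/s meets the Category FS criterion (Flammable Solid), so the magnesium fire-starter is Category FS.
Category CR quantity: 400 L.
That is within the Category CR express courier limit of 500 L.
Category FS quantity: 6 g.
6 g ≤ 10 g (express courier limit, Category FS) — within limit.
The segregation rule (Category CR with Category OX) does not apply to Category CR with Category FS.
Every hazard category is within its express courier limit and no segregation rule is violated.

Yes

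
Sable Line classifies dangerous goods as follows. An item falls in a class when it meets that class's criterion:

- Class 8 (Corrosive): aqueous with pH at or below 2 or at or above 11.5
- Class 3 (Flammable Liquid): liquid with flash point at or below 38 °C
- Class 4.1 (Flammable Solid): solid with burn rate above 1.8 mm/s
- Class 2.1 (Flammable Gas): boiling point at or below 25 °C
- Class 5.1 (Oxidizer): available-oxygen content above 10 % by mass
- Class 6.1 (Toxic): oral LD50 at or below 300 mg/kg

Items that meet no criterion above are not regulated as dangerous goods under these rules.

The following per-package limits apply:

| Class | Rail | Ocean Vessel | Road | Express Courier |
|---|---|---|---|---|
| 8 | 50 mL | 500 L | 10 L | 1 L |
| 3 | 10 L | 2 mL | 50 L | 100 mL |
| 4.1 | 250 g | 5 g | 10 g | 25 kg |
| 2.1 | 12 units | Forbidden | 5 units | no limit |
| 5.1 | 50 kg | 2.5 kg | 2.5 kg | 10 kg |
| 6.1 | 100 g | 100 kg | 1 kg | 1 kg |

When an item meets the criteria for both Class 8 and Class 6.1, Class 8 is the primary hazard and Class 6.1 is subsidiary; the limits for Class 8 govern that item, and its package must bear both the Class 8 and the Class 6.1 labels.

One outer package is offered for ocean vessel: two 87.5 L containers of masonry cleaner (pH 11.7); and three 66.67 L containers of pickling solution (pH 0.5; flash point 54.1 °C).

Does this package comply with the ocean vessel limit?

Yes

With pH 11.7 (≥ 11.5), the masonry cleaner falls in Class 8.
Pickling solution: pH 0.5 ≤ 2 → Class 8 (Corrosive).
Total Class 8: (two 87.5 L containers = 175 L) + (three 66.67 L containers = 200.01 L) = 375.01 L.
That is within the Class 8 ocean vessel limit of 500 L.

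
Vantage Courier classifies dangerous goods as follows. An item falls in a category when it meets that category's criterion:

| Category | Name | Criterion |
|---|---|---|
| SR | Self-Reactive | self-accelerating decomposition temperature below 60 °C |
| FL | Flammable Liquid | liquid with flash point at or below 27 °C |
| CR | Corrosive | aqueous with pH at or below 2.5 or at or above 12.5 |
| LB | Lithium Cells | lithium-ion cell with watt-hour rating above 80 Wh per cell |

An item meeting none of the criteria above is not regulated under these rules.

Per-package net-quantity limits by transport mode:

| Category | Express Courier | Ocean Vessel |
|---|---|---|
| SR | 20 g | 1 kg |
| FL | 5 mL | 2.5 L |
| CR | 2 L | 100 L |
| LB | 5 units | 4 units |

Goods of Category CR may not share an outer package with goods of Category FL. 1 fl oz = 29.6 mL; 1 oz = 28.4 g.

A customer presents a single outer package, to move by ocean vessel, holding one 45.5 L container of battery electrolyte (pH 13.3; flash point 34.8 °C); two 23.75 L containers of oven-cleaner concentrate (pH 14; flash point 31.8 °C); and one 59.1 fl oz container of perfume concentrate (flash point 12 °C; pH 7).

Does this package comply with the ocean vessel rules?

pH 13.3 meets the Category CR criterion (Corrosive), so the battery electrolyte is Category CR.
pH 14 meets the Category CR criterion (Corrosive), so the oven-cleaner concentrate is Category CR.
Flash point 12 °C meets the Category FL criterion (Flammable Liquid), so the perfume concentrate is Category FL.
Total Category CR: 45.5 L + (two 23.75 L containers = 47.5 L) = 93 L.
93 L ≤ 100 L (ocean vessel limit, Category CR) — within limit.
Category FL quantity: one 59.1 fl oz container = 1749.36 mL.
1749.36 mL ≤ 2.5 L (ocean vessel limit, Category FL) — within limit.
Category CR and Category FL may not share an outer package.

No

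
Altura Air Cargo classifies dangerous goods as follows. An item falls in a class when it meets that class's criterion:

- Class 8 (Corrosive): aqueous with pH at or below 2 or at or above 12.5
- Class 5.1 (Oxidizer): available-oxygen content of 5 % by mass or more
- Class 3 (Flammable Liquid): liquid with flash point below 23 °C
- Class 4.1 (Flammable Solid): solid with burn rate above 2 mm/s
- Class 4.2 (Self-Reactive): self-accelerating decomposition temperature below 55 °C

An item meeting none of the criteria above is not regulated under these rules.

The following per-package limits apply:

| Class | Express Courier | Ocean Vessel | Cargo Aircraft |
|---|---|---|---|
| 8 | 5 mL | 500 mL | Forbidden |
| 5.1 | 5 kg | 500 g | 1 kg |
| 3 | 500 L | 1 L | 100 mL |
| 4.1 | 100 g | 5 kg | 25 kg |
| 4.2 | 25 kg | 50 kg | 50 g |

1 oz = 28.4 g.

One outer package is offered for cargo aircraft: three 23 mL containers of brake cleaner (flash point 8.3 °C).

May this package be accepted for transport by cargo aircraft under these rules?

The brake cleaner has flash point 8.3 °C, which is < 23 °C, so it is Class 3 (Flammable Liquid).
Class 3 quantity: three 23 mL containers = 69 mL.
69 mL is within the cargo aircraft limit of 100 mL for Class 3.

Yes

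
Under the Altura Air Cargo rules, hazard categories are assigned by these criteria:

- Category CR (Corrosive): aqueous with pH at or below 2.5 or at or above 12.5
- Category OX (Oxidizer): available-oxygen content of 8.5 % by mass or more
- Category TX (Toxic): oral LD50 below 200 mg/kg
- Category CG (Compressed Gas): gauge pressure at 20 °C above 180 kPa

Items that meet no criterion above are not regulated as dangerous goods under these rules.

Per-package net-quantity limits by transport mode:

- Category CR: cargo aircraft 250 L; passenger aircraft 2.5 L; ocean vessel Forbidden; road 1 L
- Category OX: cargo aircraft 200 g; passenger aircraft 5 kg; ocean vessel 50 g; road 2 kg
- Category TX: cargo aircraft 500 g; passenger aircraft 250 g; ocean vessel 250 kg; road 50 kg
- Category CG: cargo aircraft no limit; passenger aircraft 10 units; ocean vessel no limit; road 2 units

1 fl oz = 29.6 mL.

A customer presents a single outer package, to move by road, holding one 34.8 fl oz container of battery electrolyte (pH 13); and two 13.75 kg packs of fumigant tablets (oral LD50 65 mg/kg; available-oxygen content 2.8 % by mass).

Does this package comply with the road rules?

No

With pH 13 (≥ 12.5), the battery electrolyte falls in Category CR.
Oral LD50 65 mg/kg meets the Category TX criterion (Toxic), so the fumigant tablets are Category TX.
Category CR quantity: one 34.8 fl oz container = 1030.08 mL.
1030.08 mL exceeds the road limit of 1 L for Category CR.
Category TX quantity: two 13.75 kg packs = 27.5 kg.
That is within the Category TX road limit of 50 kg.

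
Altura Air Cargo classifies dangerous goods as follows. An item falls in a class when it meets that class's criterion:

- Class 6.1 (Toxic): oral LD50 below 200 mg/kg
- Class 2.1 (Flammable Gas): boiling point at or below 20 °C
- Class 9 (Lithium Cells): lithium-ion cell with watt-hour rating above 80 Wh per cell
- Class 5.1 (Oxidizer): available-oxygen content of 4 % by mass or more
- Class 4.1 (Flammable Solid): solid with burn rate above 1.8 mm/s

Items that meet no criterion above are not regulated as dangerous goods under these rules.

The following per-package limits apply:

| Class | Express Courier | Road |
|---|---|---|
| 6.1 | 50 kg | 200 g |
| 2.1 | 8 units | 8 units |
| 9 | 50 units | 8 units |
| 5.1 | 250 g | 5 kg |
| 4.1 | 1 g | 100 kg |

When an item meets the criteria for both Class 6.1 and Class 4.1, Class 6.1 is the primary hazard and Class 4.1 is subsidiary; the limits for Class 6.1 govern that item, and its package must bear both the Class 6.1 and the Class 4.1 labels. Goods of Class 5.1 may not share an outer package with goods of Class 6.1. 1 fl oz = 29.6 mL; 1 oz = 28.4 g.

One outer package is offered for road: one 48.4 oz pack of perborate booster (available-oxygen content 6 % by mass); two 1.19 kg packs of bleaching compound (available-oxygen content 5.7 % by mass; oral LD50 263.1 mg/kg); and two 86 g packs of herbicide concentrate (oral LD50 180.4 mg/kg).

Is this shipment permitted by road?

With available-oxygen content 6 % by mass (≥ 4 % by mass), the perborate booster falls in Class 5.1.
Available-oxygen content 5.7 % by mass meets the Class 5.1 criterion (Oxidizer), so the bleaching compound is Class 5.1.
Herbicide concentrate: oral LD50 180.4 mg/kg < 200 mg/kg → Class 6.1 (Toxic).
Total Class 5.1: (one 48.4 oz pack = 1374.56 g) + (two 1.19 kg packs = 2.38 kg) = 3754.56 g.
That is within the Class 5.1 road limit of 5 kg.
Class 6.1 quantity: two 86 g packs = 172 g.
172 g ≤ 200 g (road limit, Class 6.1) — within limit.
Class 5.1 and Class 6.1 may not share an outer package.

No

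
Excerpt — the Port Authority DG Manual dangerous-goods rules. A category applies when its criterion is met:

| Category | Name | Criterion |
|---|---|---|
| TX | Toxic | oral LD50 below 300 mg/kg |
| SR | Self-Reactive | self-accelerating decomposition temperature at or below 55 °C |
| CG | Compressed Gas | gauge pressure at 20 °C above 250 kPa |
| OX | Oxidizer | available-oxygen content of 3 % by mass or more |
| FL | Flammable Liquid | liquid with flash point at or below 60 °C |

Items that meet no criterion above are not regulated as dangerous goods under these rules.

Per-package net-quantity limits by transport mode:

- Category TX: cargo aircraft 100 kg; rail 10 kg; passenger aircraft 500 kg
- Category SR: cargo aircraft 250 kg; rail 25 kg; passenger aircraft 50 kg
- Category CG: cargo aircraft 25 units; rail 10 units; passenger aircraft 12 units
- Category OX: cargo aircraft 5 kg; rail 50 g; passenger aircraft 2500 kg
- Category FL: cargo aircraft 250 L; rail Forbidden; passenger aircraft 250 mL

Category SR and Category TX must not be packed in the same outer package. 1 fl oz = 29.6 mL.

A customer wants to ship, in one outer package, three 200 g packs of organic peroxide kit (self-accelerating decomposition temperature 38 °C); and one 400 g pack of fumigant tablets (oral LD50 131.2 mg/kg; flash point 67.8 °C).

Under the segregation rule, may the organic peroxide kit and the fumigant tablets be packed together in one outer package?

No

Self-accelerating decomposition temperature 38 °C meets the Category SR criterion (Self-Reactive), so the organic peroxide kit is Category SR.
Fumigant tablets: oral LD50 131.2 mg/kg < 300 mg/kg → Category TX (Toxic).
Category SR and Category TX may not share an outer package.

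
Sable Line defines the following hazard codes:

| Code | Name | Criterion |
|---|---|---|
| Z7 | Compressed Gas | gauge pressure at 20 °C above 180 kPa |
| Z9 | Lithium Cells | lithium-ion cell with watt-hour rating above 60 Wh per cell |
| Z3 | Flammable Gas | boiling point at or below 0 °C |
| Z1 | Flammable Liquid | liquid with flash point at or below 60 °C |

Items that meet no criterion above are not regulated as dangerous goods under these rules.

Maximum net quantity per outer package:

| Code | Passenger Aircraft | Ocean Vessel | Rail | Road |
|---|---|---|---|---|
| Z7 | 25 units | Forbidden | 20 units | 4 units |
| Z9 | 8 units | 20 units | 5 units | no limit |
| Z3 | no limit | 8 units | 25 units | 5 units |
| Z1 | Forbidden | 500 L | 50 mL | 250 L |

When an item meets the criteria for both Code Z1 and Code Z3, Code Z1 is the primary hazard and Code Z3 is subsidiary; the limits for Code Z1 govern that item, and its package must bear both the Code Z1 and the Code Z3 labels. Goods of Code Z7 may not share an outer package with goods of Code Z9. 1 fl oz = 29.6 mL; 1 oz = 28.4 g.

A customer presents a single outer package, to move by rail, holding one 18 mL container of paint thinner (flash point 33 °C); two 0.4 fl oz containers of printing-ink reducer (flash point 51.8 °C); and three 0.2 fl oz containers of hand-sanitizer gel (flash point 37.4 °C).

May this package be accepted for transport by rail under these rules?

No

The paint thinner has flash point 33 °C, which is ≤ 60 °C, so it is Code Z1 (Flammable Liquid).
The printing-ink reducer has flash point 51.8 °C, which is ≤ 60 °C, so it is Code Z1 (Flammable Liquid).
The hand-sanitizer gel has flash point 37.4 °C, which is ≤ 60 °C, so it is Code Z1 (Flammable Liquid).
Code Z1 net quantity: 18 mL + (two 0.4 fl oz containers = 23.68 mL) + (three 0.2 fl oz containers = 17.76 mL) = 59.44 mL.
59.44 mL > 50 mL (rail limit, Code Z1) — over the limit.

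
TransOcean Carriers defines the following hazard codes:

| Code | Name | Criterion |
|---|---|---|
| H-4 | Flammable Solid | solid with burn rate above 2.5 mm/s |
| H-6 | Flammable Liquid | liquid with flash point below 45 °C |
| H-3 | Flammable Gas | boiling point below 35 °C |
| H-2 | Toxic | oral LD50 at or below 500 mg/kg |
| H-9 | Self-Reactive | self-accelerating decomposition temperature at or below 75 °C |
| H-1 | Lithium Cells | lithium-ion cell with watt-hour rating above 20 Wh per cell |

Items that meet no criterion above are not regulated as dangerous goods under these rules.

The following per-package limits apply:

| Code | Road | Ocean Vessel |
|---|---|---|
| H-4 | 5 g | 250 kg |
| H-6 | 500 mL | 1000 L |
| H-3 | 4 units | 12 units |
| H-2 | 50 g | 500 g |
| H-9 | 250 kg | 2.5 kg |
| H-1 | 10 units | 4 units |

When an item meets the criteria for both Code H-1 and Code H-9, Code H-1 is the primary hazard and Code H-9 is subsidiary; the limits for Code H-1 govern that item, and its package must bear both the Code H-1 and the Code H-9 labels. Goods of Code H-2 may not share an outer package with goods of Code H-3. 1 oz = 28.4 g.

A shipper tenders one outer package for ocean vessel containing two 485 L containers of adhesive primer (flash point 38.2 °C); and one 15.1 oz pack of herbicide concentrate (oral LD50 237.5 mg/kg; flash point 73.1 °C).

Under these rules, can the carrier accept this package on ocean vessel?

Yes

With flash point 38.2 °C (< 45 °C), the adhesive primer falls in Code H-6.
Oral LD50 237.5 mg/kg meets the Code H-2 criterion (Toxic), so the herbicide concentrate is Code H-2.
Code H-2 quantity: one 15.1 oz pack = 428.84 g.
That is within the Code H-2 ocean vessel limit of 500 g.
Code H-6 quantity: two 485 L containers = 970 L.
970 L is within the ocean vessel limit of 1000 L for Code H-6.
The segregation rule (Code H-2 with Code H-3) does not apply to Code H-2 with Code H-6.
Every hazard code is within its ocean vessel limit and no segregation rule is violated.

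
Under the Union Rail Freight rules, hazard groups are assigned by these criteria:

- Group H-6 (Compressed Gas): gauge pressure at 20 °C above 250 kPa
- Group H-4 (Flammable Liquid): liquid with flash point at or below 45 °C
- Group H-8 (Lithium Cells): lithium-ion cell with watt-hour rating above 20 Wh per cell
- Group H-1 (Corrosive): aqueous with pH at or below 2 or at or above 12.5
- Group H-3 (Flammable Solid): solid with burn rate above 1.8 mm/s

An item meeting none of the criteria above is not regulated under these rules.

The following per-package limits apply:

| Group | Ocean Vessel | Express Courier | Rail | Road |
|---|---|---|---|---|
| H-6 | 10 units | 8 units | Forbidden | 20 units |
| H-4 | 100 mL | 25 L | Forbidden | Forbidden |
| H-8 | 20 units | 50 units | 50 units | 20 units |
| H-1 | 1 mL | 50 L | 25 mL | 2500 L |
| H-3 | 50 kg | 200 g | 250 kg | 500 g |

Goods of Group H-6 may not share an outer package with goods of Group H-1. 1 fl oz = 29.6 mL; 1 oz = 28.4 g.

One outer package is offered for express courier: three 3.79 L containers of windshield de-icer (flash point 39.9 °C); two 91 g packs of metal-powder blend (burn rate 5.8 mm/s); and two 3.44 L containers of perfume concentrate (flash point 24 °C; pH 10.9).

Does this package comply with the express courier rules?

Yes

The windshield de-icer has flash point 39.9 °C, which is ≤ 45 °C, so it is Group H-4 (Flammable Liquid).
Metal-powder blend: burn rate 5.8 mm/s > 1.8 mm/s → Group H-3 (Flammable Solid).
Flash point 24 °C meets the Group H-4 criterion (Flammable Liquid), so the perfume concentrate is Group H-4.
Group H-3 quantity: two 91 g packs = 182 g.
That is within the Group H-3 express courier limit of 200 g.
Group H-4 net quantity: (three 3.79 L containers = 11.37 L) + (two 3.44 L containers = 6.88 L) = 18.25 L.
18.25 L ≤ 25 L (express courier limit, Group H-4) — within limit.
The segregation rule (Group H-6 with Group H-1) does not apply to Group H-3 with Group H-4.
Every hazard group is within its express courier limit and no segregation rule is violated.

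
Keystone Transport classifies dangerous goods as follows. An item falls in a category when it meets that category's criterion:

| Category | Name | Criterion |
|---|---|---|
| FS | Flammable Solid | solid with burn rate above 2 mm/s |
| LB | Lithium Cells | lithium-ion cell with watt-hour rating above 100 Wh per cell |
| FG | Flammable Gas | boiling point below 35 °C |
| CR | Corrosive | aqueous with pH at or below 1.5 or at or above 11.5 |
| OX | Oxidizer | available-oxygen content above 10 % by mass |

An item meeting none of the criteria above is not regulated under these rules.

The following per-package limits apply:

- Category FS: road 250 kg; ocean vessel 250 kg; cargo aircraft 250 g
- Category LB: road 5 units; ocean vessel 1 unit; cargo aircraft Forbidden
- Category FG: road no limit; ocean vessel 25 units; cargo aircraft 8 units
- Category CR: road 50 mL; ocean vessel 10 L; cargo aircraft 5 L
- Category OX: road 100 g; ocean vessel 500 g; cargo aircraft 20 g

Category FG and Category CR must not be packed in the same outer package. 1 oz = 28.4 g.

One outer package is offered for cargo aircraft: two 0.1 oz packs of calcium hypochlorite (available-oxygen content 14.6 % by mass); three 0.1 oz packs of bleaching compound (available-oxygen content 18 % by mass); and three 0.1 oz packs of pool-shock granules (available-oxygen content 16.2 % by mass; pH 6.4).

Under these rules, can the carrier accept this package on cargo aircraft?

Available-oxygen content 14.6 % by mass meets the Category OX criterion (Oxidizer), so the calcium hypochlorite is Category OX.
With available-oxygen content 18 % by mass (> 10 % by mass), the bleaching compound falls in Category OX.
With available-oxygen content 16.2 % by mass (> 10 % by mass), the pool-shock granules fall in Category OX.
Total Category OX: (two 0.1 oz packs = 5.68 g) + (three 0.1 oz packs = 8.52 g) + (three 0.1 oz packs = 8.52 g) = 22.72 g.
22.72 g exceeds the cargo aircraft limit of 20 g for Category OX.

No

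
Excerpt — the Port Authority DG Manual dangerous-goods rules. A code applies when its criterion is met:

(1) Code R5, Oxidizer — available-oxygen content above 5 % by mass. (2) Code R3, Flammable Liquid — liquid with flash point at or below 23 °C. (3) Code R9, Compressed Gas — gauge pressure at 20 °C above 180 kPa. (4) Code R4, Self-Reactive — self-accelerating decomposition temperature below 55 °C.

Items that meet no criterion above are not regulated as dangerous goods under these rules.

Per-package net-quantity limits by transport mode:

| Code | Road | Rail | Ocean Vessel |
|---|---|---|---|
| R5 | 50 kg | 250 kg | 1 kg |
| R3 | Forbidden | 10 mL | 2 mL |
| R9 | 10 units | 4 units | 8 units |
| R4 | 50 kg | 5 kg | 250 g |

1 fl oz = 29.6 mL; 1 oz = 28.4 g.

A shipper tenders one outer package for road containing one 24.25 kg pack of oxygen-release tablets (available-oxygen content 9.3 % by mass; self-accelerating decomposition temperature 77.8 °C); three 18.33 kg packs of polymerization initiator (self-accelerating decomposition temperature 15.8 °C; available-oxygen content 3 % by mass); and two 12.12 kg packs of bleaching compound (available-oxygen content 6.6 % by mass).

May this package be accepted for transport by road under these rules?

No

Oxygen-release tablets: available-oxygen content 9.3 % by mass > 5 % by mass → Code R5 (Oxidizer).
With self-accelerating decomposition temperature 15.8 °C (< 55 °C), the polymerization initiator falls in Code R4.
Available-oxygen content 6.6 % by mass meets the Code R5 criterion (Oxidizer), so the bleaching compound is Code R5.
Code R5 net quantity: 24.25 kg + (two 12.12 kg packs = 24.24 kg) = 48.49 kg.
48.49 kg ≤ 50 kg (road limit, Code R5) — within limit.
Code R4 quantity: three 18.33 kg packs = 54.99 kg.
That exceeds the Code R4 road limit of 50 kg.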